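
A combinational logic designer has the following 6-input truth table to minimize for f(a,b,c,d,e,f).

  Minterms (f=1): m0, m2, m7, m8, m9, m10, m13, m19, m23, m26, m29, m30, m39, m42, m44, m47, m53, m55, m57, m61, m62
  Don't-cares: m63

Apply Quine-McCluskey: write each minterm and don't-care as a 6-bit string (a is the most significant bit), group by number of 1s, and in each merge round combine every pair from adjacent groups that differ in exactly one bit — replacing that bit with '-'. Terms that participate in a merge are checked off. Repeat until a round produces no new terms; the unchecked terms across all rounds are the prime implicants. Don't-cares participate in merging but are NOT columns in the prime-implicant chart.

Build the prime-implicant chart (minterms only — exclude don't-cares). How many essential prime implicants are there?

Round 0: 000000✓ 000010✓ 000111✓ 001000✓ 001001✓ 001010✓ 001101✓ 010011✓ 010111✓ 011010✓ 011101✓ 011110✓ 100111✓ 101010✓ 101100 101111✓ 110101✓ 110111✓ 111001✓ 111101✓ 111110✓ 111111✓
Round 1: -00111✓ -01010 -10111✓ -11101 -11110 0-0111✓ 0-1010 0-1101 00-000✓ 00-010✓ 0000-0✓ 001-01 0010-0✓ 00100- 010-11 011-10 1-0111✓ 1-1111✓ 10-111✓ 11-101✓ 11-111✓ 1101-1✓ 111-01 1111-1✓ 11111-
Round 2: --0111 00-0-0 1--111 11-1-1
PIs = {--0111, -01010, -11101, -11110, 0-1010, 0-1101, 00-0-0, 001-01, 00100-, 010-11, 011-10, 1--111, 101100, 11-1-1, 111-01, 11111-}
Coverage chart:
  m0: 00-0-0 ←essential
  m2: 00-0-0 ←essential
  m7: --0111 ←essential
  m8: 00-0-0,00100-
  m9: 001-01,00100-
  m10: -01010,0-1010,00-0-0
  m13: 0-1101,001-01
  m19: 010-11 ←essential
  m23: --0111,010-11
  m26: 0-1010,011-10
  m29: -11101,0-1101
  m30: -11110,011-10
  m39: --0111,1--111
  m42: -01010 ←essential
  m44: 101100 ←essential
  m47: 1--111 ←essential
  m53: 11-1-1 ←essential
  m55: --0111,1--111,11-1-1
  m57: 111-01 ←essential
  m61: -11101,11-1-1,111-01
  m62: -11110,11111-
Essential: --0111, -01010, 00-0-0, 010-11, 1--111, 101100, 11-1-1, 111-01

8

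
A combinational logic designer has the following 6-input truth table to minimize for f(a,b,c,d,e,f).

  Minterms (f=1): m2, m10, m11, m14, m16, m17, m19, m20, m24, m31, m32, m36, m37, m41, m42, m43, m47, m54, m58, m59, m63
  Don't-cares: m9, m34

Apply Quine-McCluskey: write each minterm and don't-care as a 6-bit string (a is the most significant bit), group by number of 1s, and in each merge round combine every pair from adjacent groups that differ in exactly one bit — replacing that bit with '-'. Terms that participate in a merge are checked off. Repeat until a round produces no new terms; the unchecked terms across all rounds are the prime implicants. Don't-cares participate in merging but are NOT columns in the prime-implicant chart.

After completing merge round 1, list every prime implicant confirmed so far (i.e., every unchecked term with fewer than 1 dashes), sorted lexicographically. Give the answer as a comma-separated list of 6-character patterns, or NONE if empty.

size-2^0 implicants → 000010(✓)  001001(✓)  001010(✓)  001011(✓)  001110(✓)  010000(✓)  010001(✓)  010011(✓)  010100(✓)  011000(✓)  011111(✓)  100000(✓)  100010(✓)  100100(✓)  100101(✓)  101001(✓)  101010(✓)  101011(✓)  101111(✓)  110110  111010(✓)  111011(✓)  111111(✓)
size-2^1 implicants → -00010(✓)  -01001(✓)  -01010(✓)  -01011(✓)  -11111  00-010(✓)  001-10  0010-1(✓)  00101-(✓)  01-000  010-00  0100-1  01000-  1-1010(✓)  1-1011(✓)  1-1111(✓)  10-010(✓)  100-00  1000-0  10010-  101-11(✓)  1010-1(✓)  10101-(✓)  111-11(✓)  11101-(✓)
size-2^2 implicants → -0-010  -010-1  -0101-  1-1-11  1-101-
Unchecked terms (primes): -0-010, -010-1, -0101-, -11111, 001-10, 01-000, 010-00, 0100-1, 01000-, 1-1-11, 1-101-, 100-00, 1000-0, 10010-, 110110

110110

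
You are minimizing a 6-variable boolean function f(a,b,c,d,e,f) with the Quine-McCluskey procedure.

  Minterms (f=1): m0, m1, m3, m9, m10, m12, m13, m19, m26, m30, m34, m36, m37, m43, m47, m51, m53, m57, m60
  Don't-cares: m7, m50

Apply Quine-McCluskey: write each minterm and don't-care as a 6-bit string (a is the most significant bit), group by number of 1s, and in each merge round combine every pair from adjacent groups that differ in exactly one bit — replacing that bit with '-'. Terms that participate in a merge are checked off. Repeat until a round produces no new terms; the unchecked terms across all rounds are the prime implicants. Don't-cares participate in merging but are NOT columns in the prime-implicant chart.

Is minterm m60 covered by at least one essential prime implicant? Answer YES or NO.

YES

size-2^0 implicants → 000000(✓)  000001(✓)  000011(✓)  000111(✓)  001001(✓)  001010(✓)  001100(✓)  001101(✓)  010011(✓)  011010(✓)  011110(✓)  100010(✓)  100100(✓)  100101(✓)  101011(✓)  101111(✓)  110010(✓)  110011(✓)  110101(✓)  111001  111100
size-2^1 implicants → -10011  0-0011  0-1010  00-001  000-11  0000-1  00000-  001-01  00110-  011-10  1-0010  1-0101  10010-  101-11  11001-
Unchecked terms (primes): -10011, 0-0011, 0-1010, 00-001, 000-11, 0000-1, 00000-, 001-01, 00110-, 011-10, 1-0010, 1-0101, 10010-, 101-11, 11001-, 111001, 111100
Minterm coverage:
  m0 ⊆ 00000- [E]
  m1 ⊆ 00-001,0000-1,00000-
  m3 ⊆ 0-0011,000-11,0000-1
  m9 ⊆ 00-001,001-01
  m10 ⊆ 0-1010 [E]
  m12 ⊆ 00110- [E]
  m13 ⊆ 001-01,00110-
  m19 ⊆ -10011,0-0011
  m26 ⊆ 0-1010,011-10
  m30 ⊆ 011-10 [E]
  m34 ⊆ 1-0010 [E]
  m36 ⊆ 10010- [E]
  m37 ⊆ 1-0101,10010-
  m43 ⊆ 101-11 [E]
  m47 ⊆ 101-11 [E]
  m51 ⊆ -10011,11001-
  m53 ⊆ 1-0101 [E]
  m57 ⊆ 111001 [E]
  m60 ⊆ 111100 [E]
E = {0-1010, 00000-, 00110-, 011-10, 1-0010, 1-0101, 10010-, 101-11, 111001, 111100}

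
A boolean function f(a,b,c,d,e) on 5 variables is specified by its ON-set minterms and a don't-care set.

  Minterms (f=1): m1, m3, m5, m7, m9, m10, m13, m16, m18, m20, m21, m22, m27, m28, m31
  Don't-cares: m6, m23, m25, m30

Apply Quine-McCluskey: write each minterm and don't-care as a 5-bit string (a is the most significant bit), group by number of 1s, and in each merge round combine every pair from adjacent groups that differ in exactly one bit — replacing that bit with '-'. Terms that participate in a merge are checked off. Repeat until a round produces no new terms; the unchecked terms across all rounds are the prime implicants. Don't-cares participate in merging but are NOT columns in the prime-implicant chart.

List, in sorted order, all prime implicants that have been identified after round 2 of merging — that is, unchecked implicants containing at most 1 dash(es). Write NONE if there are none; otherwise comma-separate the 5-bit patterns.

Round 0: 00001✓ 00011✓ 00101✓ 00110✓ 00111✓ 01001✓ 01010 01101✓ 10000✓ 10010✓ 10100✓ 10101✓ 10110✓ 10111✓ 11001✓ 11011✓ 11100✓ 11110✓ 11111✓
Round 1: -0101✓ -0110✓ -0111✓ -1001 0-001✓ 0-101✓ 00-01✓ 00-11✓ 000-1✓ 001-1✓ 0011-✓ 01-01✓ 1-100✓ 1-110✓ 1-111✓ 10-00✓ 10-10✓ 100-0✓ 101-0✓ 101-1✓ 1010-✓ 1011-✓ 11-11 110-1 111-0✓ 1111-✓
Round 2: -01-1 -011- 0--01 00--1 1-1-0 1-11- 10--0 101--
PIs = {-01-1, -011-, -1001, 0--01, 00--1, 01010, 1-1-0, 1-11-, 10--0, 101--, 11-11, 110-1}

-1001, 01010, 11-11, 110-1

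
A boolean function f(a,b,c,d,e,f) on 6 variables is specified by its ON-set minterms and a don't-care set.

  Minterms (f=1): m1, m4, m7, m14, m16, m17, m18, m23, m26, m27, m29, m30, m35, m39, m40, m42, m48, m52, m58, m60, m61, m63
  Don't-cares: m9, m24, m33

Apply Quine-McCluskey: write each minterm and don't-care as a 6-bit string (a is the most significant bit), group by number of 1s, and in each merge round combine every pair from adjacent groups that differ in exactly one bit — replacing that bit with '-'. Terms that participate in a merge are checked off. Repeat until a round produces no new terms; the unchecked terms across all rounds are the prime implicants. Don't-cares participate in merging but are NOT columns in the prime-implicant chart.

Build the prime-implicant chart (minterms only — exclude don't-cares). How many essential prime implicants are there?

8

Round 0: 000001✓ 000100 000111✓ 001001✓ 001110✓ 010000✓ 010001✓ 010010✓ 010111✓ 011000✓ 011010✓ 011011✓ 011101✓ 011110✓ 100001✓ 100011✓ 100111✓ 101000✓ 101010✓ 110000✓ 110100✓ 111010✓ 111100✓ 111101✓ 111111✓
Round 1: -00001 -00111 -10000 -11010 -11101 0-0001 0-0111 0-1110 00-001 01-000✓ 01-010✓ 0100-0✓ 01000- 011-10 0110-0✓ 01101- 1-1010 100-11 1000-1 1010-0 11-100 110-00 1111-1 11110-
Round 2: 01-0-0
PIs = {-00001, -00111, -10000, -11010, -11101, 0-0001, 0-0111, 0-1110, 00-001, 000100, 01-0-0, 01000-, 011-10, 01101-, 1-1010, 100-11, 1000-1, 1010-0, 11-100, 110-00, 1111-1, 11110-}
Coverage chart:
  m1: -00001,0-0001,00-001
  m4: 000100 ←essential
  m7: -00111,0-0111
  m14: 0-1110 ←essential
  m16: -10000,01-0-0,01000-
  m17: 0-0001,01000-
  m18: 01-0-0 ←essential
  m23: 0-0111 ←essential
  m26: -11010,01-0-0,011-10,01101-
  m27: 01101- ←essential
  m29: -11101 ←essential
  m30: 0-1110,011-10
  m35: 100-11,1000-1
  m39: -00111,100-11
  m40: 1010-0 ←essential
  m42: 1-1010,1010-0
  m48: -10000,110-00
  m52: 11-100,110-00
  m58: -11010,1-1010
  m60: 11-100,11110-
  m61: -11101,1111-1,11110-
  m63: 1111-1 ←essential
Essential: -11101, 0-0111, 0-1110, 000100, 01-0-0, 01101-, 1010-0, 1111-1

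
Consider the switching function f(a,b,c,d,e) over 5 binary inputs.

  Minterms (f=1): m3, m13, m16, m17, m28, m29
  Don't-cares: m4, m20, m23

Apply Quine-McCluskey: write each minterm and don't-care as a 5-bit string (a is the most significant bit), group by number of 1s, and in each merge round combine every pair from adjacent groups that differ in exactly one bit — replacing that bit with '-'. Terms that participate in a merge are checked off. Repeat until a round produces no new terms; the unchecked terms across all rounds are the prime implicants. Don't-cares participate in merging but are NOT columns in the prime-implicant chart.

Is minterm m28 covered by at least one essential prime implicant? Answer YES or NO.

NO

size-2^0 implicants → 00011  00100(✓)  01101(✓)  10000(✓)  10001(✓)  10100(✓)  10111  11100(✓)  11101(✓)
size-2^1 implicants → -0100  -1101  1-100  10-00  1000-  1110-
Unchecked terms (primes): -0100, -1101, 00011, 1-100, 10-00, 1000-, 10111, 1110-
Minterm coverage:
  m3 ⊆ 00011 [E]
  m13 ⊆ -1101 [E]
  m16 ⊆ 10-00,1000-
  m17 ⊆ 1000- [E]
  m28 ⊆ 1-100,1110-
  m29 ⊆ -1101,1110-
E = {-1101, 00011, 1000-}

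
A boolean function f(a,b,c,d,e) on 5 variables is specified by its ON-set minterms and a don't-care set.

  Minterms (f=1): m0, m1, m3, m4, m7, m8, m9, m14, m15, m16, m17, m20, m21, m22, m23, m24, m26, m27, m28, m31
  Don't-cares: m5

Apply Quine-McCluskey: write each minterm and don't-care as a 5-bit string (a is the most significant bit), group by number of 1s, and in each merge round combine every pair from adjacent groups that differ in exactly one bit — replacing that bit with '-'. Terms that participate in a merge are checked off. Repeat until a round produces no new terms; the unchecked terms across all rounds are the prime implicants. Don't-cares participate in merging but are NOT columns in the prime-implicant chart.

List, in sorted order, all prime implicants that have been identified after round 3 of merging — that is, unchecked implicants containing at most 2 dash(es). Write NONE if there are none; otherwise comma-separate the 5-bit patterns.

[col 0] 00000*, 00001*, 00011*, 00100*, 00101*, 00111*, 01000*, 01001*, 01110*, 01111*, 10000*, 10001*, 10100*, 10101*, 10110*, 10111*, 11000*, 11010*, 11011*, 11100*, 11111*
[col 1] -0000*, -0001*, -0100*, -0101*, -0111*, -1000*, -1111*, 0-000*, 0-001*, 0-111*, 00-00*, 00-01*, 00-11*, 000-1*, 0000-*, 001-1*, 0010-*, 0100-*, 0111-, 1-000*, 1-100*, 1-111*, 10-00*, 10-01*, 1000-*, 101-0*, 101-1*, 1010-*, 1011-*, 11-00*, 11-11, 110-0, 1101-
[col 2] --000, --111, -0-00*, -0-01*, -000-*, -01-1, -010-*, 0-00-, 00--1, 00-0-*, 1--00, 10-0-*, 101--
[col 3] -0-0-
Prime implicants: --000, --111, -0-0-, -01-1, 0-00-, 00--1, 0111-, 1--00, 101--, 11-11, 110-0, 1101-

--000, --111, -01-1, 0-00-, 00--1, 0111-, 1--00, 101--, 11-11, 110-0, 1101-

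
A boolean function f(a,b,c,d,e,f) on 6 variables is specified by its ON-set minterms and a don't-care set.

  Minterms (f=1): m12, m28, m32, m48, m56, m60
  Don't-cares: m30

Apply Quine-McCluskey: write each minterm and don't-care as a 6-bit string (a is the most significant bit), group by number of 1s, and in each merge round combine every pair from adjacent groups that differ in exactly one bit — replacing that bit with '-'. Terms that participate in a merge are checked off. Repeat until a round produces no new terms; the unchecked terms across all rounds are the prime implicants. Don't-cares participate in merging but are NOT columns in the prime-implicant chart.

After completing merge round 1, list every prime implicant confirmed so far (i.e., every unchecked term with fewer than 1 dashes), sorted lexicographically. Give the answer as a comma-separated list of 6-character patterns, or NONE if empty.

size-2^0 implicants → 001100(✓)  011100(✓)  011110(✓)  100000(✓)  110000(✓)  111000(✓)  111100(✓)
size-2^1 implicants → -11100  0-1100  0111-0  1-0000  11-000  111-00
Unchecked terms (primes): -11100, 0-1100, 0111-0, 1-0000, 11-000, 111-00

NONE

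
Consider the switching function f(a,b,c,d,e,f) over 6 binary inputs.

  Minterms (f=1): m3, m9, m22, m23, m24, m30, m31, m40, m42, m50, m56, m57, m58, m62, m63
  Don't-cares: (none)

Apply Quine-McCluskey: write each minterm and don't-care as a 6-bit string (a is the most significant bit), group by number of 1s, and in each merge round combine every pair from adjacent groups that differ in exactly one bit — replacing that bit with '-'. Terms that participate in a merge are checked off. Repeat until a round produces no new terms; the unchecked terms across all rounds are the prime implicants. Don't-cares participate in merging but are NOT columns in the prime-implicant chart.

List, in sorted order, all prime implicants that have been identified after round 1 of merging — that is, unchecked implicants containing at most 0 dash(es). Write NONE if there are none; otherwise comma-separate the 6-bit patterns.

[col 0] 000011, 001001, 010110*, 010111*, 011000*, 011110*, 011111*, 101000*, 101010*, 110010*, 111000*, 111001*, 111010*, 111110*, 111111*
[col 1] -11000, -11110*, -11111*, 01-110*, 01-111*, 01011-*, 01111-*, 1-1000*, 1-1010*, 1010-0*, 11-010, 111-10, 1110-0*, 11100-, 11111-*
[col 2] -1111-, 01-11-, 1-10-0
Prime implicants: -11000, -1111-, 000011, 001001, 01-11-, 1-10-0, 11-010, 111-10, 11100-

000011, 001001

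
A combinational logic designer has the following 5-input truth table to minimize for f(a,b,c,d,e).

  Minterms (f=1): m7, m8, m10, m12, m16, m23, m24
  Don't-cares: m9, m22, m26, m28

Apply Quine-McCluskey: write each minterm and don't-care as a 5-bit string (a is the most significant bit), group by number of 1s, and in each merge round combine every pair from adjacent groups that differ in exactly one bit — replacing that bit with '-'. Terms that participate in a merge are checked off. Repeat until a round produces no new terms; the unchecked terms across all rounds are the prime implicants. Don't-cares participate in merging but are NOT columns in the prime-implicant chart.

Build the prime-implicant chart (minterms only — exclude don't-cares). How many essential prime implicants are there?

4

Round 0: 00111✓ 01000✓ 01001✓ 01010✓ 01100✓ 10000✓ 10110✓ 10111✓ 11000✓ 11010✓ 11100✓
Round 1: -0111 -1000✓ -1010✓ -1100✓ 01-00✓ 010-0✓ 0100- 1-000 1011- 11-00✓ 110-0✓
Round 2: -1-00 -10-0
PIs = {-0111, -1-00, -10-0, 0100-, 1-000, 1011-}
Coverage chart:
  m7: -0111 ←essential
  m8: -1-00,-10-0,0100-
  m10: -10-0 ←essential
  m12: -1-00 ←essential
  m16: 1-000 ←essential
  m23: -0111,1011-
  m24: -1-00,-10-0,1-000
Essential: -0111, -1-00, -10-0, 1-000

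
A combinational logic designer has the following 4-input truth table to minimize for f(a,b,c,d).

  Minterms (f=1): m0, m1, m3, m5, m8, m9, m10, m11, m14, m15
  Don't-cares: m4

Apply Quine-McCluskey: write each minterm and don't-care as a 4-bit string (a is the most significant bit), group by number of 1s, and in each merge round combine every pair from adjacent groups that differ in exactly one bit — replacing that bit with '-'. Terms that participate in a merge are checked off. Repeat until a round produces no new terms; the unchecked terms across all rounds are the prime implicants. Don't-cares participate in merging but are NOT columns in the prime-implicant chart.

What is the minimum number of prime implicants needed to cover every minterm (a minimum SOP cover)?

[col 0] 0000*, 0001*, 0011*, 0100*, 0101*, 1000*, 1001*, 1010*, 1011*, 1110*, 1111*
[col 1] -000*, -001*, -011*, 0-00*, 0-01*, 00-1*, 000-*, 010-*, 1-10*, 1-11*, 10-0*, 10-1*, 100-*, 101-*, 111-*
[col 2] -0-1, -00-, 0-0-, 1-1-, 10--
Prime implicants: -0-1, -00-, 0-0-, 1-1-, 10--
PI chart (minterm → PIs covering it):
  0 | -00-,0-0-
  1 | -0-1,-00-,0-0-
  3 | -0-1  (sole → essential)
  5 | 0-0-  (sole → essential)
  8 | -00-,10--
  9 | -0-1,-00-,10--
  10 | 1-1-,10--
  11 | -0-1,1-1-,10--
  14 | 1-1-  (sole → essential)
  15 | 1-1-  (sole → essential)
Essential prime implicants: -0-1, 0-0-, 1-1-
Petrick residual → -00-
Minimum SOP uses 4 PIs: b'd + b'c' + a'c' + ac

4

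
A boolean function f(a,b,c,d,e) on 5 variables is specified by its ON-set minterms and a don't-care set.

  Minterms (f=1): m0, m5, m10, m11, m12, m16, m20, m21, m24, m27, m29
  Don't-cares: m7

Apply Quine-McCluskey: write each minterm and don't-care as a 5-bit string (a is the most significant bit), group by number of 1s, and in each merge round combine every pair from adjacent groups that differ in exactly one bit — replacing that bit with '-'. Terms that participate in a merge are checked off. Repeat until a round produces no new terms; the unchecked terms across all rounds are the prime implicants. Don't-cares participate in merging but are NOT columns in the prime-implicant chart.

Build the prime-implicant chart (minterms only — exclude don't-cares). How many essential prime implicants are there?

size-2^0 implicants → 00000(✓)  00101(✓)  00111(✓)  01010(✓)  01011(✓)  01100  10000(✓)  10100(✓)  10101(✓)  11000(✓)  11011(✓)  11101(✓)
size-2^1 implicants → -0000  -0101  -1011  001-1  0101-  1-000  1-101  10-00  1010-
Unchecked terms (primes): -0000, -0101, -1011, 001-1, 0101-, 01100, 1-000, 1-101, 10-00, 1010-
Minterm coverage:
  m0 ⊆ -0000 [E]
  m5 ⊆ -0101,001-1
  m10 ⊆ 0101- [E]
  m11 ⊆ -1011,0101-
  m12 ⊆ 01100 [E]
  m16 ⊆ -0000,1-000,10-00
  m20 ⊆ 10-00,1010-
  m21 ⊆ -0101,1-101,1010-
  m24 ⊆ 1-000 [E]
  m27 ⊆ -1011 [E]
  m29 ⊆ 1-101 [E]
E = {-0000, -1011, 0101-, 01100, 1-000, 1-101}

6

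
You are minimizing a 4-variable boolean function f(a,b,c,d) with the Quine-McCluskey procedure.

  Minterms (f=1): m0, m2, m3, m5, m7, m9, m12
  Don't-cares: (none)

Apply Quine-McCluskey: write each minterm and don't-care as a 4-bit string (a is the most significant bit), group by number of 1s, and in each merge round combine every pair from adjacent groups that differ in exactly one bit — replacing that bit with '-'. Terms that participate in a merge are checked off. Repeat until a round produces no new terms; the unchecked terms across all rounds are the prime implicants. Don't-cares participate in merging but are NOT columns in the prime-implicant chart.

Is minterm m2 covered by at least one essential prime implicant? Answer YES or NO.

YES

size-2^0 implicants → 0000(✓)  0010(✓)  0011(✓)  0101(✓)  0111(✓)  1001  1100
size-2^1 implicants → 0-11  00-0  001-  01-1
Unchecked terms (primes): 0-11, 00-0, 001-, 01-1, 1001, 1100
Minterm coverage:
  m0 ⊆ 00-0 [E]
  m2 ⊆ 00-0,001-
  m3 ⊆ 0-11,001-
  m5 ⊆ 01-1 [E]
  m7 ⊆ 0-11,01-1
  m9 ⊆ 1001 [E]
  m12 ⊆ 1100 [E]
E = {00-0, 01-1, 1001, 1100}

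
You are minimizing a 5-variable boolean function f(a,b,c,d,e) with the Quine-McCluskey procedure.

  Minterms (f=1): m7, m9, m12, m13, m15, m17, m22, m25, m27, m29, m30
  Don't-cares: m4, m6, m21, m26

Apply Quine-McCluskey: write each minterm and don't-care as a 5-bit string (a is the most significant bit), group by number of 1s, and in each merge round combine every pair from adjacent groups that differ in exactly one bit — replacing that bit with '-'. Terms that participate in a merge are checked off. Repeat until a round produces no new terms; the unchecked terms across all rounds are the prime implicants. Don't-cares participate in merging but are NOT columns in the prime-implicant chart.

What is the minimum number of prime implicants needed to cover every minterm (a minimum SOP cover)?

6

Round 0: 00100✓ 00110✓ 00111✓ 01001✓ 01100✓ 01101✓ 01111✓ 10001✓ 10101✓ 10110✓ 11001✓ 11010✓ 11011✓ 11101✓ 11110✓
Round 1: -0110 -1001✓ -1101✓ 0-100 0-111 001-0 0011- 01-01✓ 011-1 0110- 1-001✓ 1-101✓ 1-110 10-01✓ 11-01✓ 11-10 110-1 1101-
Round 2: -1-01 1--01
PIs = {-0110, -1-01, 0-100, 0-111, 001-0, 0011-, 011-1, 0110-, 1--01, 1-110, 11-10, 110-1, 1101-}
Coverage chart:
  m7: 0-111,0011-
  m9: -1-01 ←essential
  m12: 0-100,0110-
  m13: -1-01,011-1,0110-
  m15: 0-111,011-1
  m17: 1--01 ←essential
  m22: -0110,1-110
  m25: -1-01,1--01,110-1
  m27: 110-1,1101-
  m29: -1-01,1--01
  m30: 1-110,11-10
Essential: -1-01, 1--01
Petrick residual → 0-100, 0-111, 1-110, 110-1
Min cover (6 terms): bd'e + a'cd'e' + a'cde + ad'e + acde' + abc'e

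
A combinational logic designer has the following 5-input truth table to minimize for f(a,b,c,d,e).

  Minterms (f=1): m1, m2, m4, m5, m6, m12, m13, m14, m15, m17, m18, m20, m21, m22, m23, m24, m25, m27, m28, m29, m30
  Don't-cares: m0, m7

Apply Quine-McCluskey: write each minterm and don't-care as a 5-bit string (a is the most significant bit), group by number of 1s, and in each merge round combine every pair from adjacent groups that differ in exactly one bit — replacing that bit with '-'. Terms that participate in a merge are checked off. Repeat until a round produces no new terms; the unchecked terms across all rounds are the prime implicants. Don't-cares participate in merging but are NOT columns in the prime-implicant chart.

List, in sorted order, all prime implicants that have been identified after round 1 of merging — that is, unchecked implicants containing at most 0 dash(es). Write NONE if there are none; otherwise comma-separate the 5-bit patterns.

NONE

Round 0: 00000✓ 00001✓ 00010✓ 00100✓ 00101✓ 00110✓ 00111✓ 01100✓ 01101✓ 01110✓ 01111✓ 10001✓ 10010✓ 10100✓ 10101✓ 10110✓ 10111✓ 11000✓ 11001✓ 11011✓ 11100✓ 11101✓ 11110✓
Round 1: -0001✓ -0010✓ -0100✓ -0101✓ -0110✓ -0111✓ -1100✓ -1101✓ -1110✓ 0-100✓ 0-101✓ 0-110✓ 0-111✓ 00-00✓ 00-01✓ 00-10✓ 000-0✓ 0000-✓ 001-0✓ 001-1✓ 0010-✓ 0011-✓ 011-0✓ 011-1✓ 0110-✓ 0111-✓ 1-001✓ 1-100✓ 1-101✓ 1-110✓ 10-01✓ 10-10✓ 101-0✓ 101-1✓ 1010-✓ 1011-✓ 11-00✓ 11-01✓ 110-1 1100-✓ 111-0✓ 1110-✓
Round 2: --100✓ --101✓ --110✓ -0-01 -0-10 -01-0✓ -01-1✓ -010-✓ -011-✓ -11-0✓ -110-✓ 0-1-0✓ 0-1-1✓ 0-10-✓ 0-11-✓ 00--0 00-0- 001--✓ 011--✓ 1--01 1-1-0✓ 1-10-✓ 101--✓ 11-0-
Round 3: --1-0 --10- -01-- 0-1--
PIs = {--1-0, --10-, -0-01, -0-10, -01--, 0-1--, 00--0, 00-0-, 1--01, 11-0-, 110-1}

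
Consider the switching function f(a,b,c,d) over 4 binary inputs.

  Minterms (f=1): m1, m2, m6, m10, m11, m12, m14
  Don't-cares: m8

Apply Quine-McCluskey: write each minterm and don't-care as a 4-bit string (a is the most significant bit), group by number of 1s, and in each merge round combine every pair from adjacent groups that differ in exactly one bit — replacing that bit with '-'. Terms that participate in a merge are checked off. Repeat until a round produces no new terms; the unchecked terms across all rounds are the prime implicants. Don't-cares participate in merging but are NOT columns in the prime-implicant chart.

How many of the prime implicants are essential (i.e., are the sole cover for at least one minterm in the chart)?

Round 0: 0001 0010✓ 0110✓ 1000✓ 1010✓ 1011✓ 1100✓ 1110✓
Round 1: -010✓ -110✓ 0-10✓ 1-00✓ 1-10✓ 10-0✓ 101- 11-0✓
Round 2: --10 1--0
PIs = {--10, 0001, 1--0, 101-}
Coverage chart:
  m1: 0001 ←essential
  m2: --10 ←essential
  m6: --10 ←essential
  m10: --10,1--0,101-
  m11: 101- ←essential
  m12: 1--0 ←essential
  m14: --10,1--0
Essential: --10, 0001, 1--0, 101-

4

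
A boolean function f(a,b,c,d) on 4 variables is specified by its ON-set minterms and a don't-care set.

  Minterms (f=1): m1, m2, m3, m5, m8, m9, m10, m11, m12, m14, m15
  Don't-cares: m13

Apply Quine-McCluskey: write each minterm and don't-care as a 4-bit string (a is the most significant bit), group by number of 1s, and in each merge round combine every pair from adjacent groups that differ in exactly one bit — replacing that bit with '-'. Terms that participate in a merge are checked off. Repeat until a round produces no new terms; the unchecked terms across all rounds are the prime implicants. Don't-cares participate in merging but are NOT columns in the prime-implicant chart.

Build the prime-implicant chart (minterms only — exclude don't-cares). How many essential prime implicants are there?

[col 0] 0001*, 0010*, 0011*, 0101*, 1000*, 1001*, 1010*, 1011*, 1100*, 1101*, 1110*, 1111*
[col 1] -001*, -010*, -011*, -101*, 0-01*, 00-1*, 001-*, 1-00*, 1-01*, 1-10*, 1-11*, 10-0*, 10-1*, 100-*, 101-*, 11-0*, 11-1*, 110-*, 111-*
[col 2] --01, -0-1, -01-, 1--0*, 1--1*, 1-0-*, 1-1-*, 10--*, 11--*
[col 3] 1---
Prime implicants: --01, -0-1, -01-, 1---
PI chart (minterm → PIs covering it):
  1 | --01,-0-1
  2 | -01-  (sole → essential)
  3 | -0-1,-01-
  5 | --01  (sole → essential)
  8 | 1---  (sole → essential)
  9 | --01,-0-1,1---
  10 | -01-,1---
  11 | -0-1,-01-,1---
  12 | 1---  (sole → essential)
  14 | 1---  (sole → essential)
  15 | 1---  (sole → essential)
Essential prime implicants: --01, -01-, 1---

3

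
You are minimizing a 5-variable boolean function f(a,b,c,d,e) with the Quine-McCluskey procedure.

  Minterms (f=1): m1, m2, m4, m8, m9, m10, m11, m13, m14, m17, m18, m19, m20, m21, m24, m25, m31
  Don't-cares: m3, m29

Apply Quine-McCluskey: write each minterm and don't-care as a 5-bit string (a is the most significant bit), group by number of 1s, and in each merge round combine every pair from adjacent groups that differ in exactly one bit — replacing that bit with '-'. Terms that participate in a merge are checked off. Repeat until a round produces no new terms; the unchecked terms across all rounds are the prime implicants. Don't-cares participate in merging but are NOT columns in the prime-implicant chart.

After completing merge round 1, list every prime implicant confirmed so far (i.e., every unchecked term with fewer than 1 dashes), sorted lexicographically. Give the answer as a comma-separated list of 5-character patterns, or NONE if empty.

size-2^0 implicants → 00001(✓)  00010(✓)  00011(✓)  00100(✓)  01000(✓)  01001(✓)  01010(✓)  01011(✓)  01101(✓)  01110(✓)  10001(✓)  10010(✓)  10011(✓)  10100(✓)  10101(✓)  11000(✓)  11001(✓)  11101(✓)  11111(✓)
size-2^1 implicants → -0001(✓)  -0010(✓)  -0011(✓)  -0100  -1000(✓)  -1001(✓)  -1101(✓)  0-001(✓)  0-010(✓)  0-011(✓)  000-1(✓)  0001-(✓)  01-01(✓)  01-10  010-0(✓)  010-1(✓)  0100-(✓)  0101-(✓)  1-001(✓)  1-101(✓)  10-01(✓)  100-1(✓)  1001-(✓)  1010-  11-01(✓)  1100-(✓)  111-1
size-2^2 implicants → --001  -00-1  -001-  -1-01  -100-  0-0-1  0-01-  010--  1--01
Unchecked terms (primes): --001, -00-1, -001-, -0100, -1-01, -100-, 0-0-1, 0-01-, 01-10, 010--, 1--01, 1010-, 111-1

NONE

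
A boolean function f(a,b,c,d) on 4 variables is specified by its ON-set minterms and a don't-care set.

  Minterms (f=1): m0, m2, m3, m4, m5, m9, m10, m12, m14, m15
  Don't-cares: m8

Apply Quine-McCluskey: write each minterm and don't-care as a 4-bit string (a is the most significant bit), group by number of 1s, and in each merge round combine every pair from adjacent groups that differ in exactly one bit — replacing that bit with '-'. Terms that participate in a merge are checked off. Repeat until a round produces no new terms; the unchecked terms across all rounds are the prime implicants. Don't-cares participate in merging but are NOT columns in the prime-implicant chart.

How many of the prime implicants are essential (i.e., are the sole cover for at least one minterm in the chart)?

[col 0] 0000*, 0010*, 0011*, 0100*, 0101*, 1000*, 1001*, 1010*, 1100*, 1110*, 1111*
[col 1] -000*, -010*, -100*, 0-00*, 00-0*, 001-, 010-, 1-00*, 1-10*, 10-0*, 100-, 11-0*, 111-
[col 2] --00, -0-0, 1--0
Prime implicants: --00, -0-0, 001-, 010-, 1--0, 100-, 111-
PI chart (minterm → PIs covering it):
  0 | --00,-0-0
  2 | -0-0,001-
  3 | 001-  (sole → essential)
  4 | --00,010-
  5 | 010-  (sole → essential)
  9 | 100-  (sole → essential)
  10 | -0-0,1--0
  12 | --00,1--0
  14 | 1--0,111-
  15 | 111-  (sole → essential)
Essential prime implicants: 001-, 010-, 100-, 111-

4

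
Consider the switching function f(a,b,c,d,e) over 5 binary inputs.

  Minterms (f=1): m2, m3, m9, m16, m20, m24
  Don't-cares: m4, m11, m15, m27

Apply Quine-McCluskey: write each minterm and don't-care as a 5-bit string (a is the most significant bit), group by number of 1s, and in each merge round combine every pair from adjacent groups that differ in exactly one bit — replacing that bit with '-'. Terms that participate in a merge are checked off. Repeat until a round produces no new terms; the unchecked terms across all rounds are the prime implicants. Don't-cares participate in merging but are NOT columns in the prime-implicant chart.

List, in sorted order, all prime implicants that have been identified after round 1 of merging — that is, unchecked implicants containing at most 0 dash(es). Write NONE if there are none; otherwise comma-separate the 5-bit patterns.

NONE

Round 0: 00010✓ 00011✓ 00100✓ 01001✓ 01011✓ 01111✓ 10000✓ 10100✓ 11000✓ 11011✓
Round 1: -0100 -1011 0-011 0001- 01-11 010-1 1-000 10-00
PIs = {-0100, -1011, 0-011, 0001-, 01-11, 010-1, 1-000, 10-00}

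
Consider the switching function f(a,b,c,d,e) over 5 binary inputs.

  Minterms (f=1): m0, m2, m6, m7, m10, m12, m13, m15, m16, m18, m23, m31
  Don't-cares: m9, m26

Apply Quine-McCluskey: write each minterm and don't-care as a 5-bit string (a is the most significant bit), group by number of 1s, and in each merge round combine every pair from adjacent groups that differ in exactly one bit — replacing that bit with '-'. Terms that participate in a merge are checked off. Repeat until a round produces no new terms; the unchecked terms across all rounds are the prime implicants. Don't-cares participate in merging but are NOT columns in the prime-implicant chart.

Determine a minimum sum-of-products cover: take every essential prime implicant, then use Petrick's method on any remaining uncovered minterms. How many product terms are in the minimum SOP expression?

5

Round 0: 00000✓ 00010✓ 00110✓ 00111✓ 01001✓ 01010✓ 01100✓ 01101✓ 01111✓ 10000✓ 10010✓ 10111✓ 11010✓ 11111✓
Round 1: -0000✓ -0010✓ -0111✓ -1010✓ -1111✓ 0-010✓ 0-111✓ 00-10 000-0✓ 0011- 01-01 011-1 0110- 1-010✓ 1-111✓ 100-0✓
Round 2: --010 --111 -00-0
PIs = {--010, --111, -00-0, 00-10, 0011-, 01-01, 011-1, 0110-}
Coverage chart:
  m0: -00-0 ←essential
  m2: --010,-00-0,00-10
  m6: 00-10,0011-
  m7: --111,0011-
  m10: --010 ←essential
  m12: 0110- ←essential
  m13: 01-01,011-1,0110-
  m15: --111,011-1
  m16: -00-0 ←essential
  m18: --010,-00-0
  m23: --111 ←essential
  m31: --111 ←essential
Essential: --010, --111, -00-0, 0110-
Petrick residual → 00-10
Min cover (5 terms): c'de' + cde + b'c'e' + a'b'de' + a'bcd'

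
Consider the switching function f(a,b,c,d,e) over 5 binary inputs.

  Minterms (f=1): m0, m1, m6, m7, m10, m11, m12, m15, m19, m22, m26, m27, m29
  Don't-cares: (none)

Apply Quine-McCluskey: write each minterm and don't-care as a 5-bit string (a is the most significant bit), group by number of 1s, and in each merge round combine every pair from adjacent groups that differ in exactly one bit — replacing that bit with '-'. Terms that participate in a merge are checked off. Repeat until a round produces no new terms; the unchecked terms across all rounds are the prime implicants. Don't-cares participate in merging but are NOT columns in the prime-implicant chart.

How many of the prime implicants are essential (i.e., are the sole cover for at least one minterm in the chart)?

Round 0: 00000✓ 00001✓ 00110✓ 00111✓ 01010✓ 01011✓ 01100 01111✓ 10011✓ 10110✓ 11010✓ 11011✓ 11101
Round 1: -0110 -1010✓ -1011✓ 0-111 0000- 0011- 01-11 0101-✓ 1-011 1101-✓
Round 2: -101-
PIs = {-0110, -101-, 0-111, 0000-, 0011-, 01-11, 01100, 1-011, 11101}
Coverage chart:
  m0: 0000- ←essential
  m1: 0000- ←essential
  m6: -0110,0011-
  m7: 0-111,0011-
  m10: -101- ←essential
  m11: -101-,01-11
  m12: 01100 ←essential
  m15: 0-111,01-11
  m19: 1-011 ←essential
  m22: -0110 ←essential
  m26: -101- ←essential
  m27: -101-,1-011
  m29: 11101 ←essential
Essential: -0110, -101-, 0000-, 01100, 1-011, 11101

6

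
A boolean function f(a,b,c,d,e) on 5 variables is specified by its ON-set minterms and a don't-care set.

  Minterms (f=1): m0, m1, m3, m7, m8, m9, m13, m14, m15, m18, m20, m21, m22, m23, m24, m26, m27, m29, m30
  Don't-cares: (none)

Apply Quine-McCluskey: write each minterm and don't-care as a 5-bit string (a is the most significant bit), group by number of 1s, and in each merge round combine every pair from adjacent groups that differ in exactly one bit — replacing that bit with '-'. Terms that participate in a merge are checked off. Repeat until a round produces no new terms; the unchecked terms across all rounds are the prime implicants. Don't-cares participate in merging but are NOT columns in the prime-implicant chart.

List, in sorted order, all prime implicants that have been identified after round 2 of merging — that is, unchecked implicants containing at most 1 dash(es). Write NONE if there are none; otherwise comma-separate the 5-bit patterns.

-0111, -1000, -1101, -1110, 0-111, 00-11, 000-1, 01-01, 011-1, 0111-, 1-101, 110-0, 1101-

size-2^0 implicants → 00000(✓)  00001(✓)  00011(✓)  00111(✓)  01000(✓)  01001(✓)  01101(✓)  01110(✓)  01111(✓)  10010(✓)  10100(✓)  10101(✓)  10110(✓)  10111(✓)  11000(✓)  11010(✓)  11011(✓)  11101(✓)  11110(✓)
size-2^1 implicants → -0111  -1000  -1101  -1110  0-000(✓)  0-001(✓)  0-111  00-11  000-1  0000-(✓)  01-01  0100-(✓)  011-1  0111-  1-010(✓)  1-101  1-110(✓)  10-10(✓)  101-0(✓)  101-1(✓)  1010-(✓)  1011-(✓)  11-10(✓)  110-0  1101-
size-2^2 implicants → 0-00-  1--10  101--
Unchecked terms (primes): -0111, -1000, -1101, -1110, 0-00-, 0-111, 00-11, 000-1, 01-01, 011-1, 0111-, 1--10, 1-101, 101--, 110-0, 1101-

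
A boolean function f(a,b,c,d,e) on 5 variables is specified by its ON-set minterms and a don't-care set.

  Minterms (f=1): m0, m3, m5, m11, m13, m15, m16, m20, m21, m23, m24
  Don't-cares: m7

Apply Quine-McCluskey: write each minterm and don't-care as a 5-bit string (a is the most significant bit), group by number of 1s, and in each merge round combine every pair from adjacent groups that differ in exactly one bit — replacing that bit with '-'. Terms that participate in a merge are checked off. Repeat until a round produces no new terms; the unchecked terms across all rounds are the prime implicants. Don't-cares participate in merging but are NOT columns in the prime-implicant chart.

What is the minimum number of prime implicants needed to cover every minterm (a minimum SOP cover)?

size-2^0 implicants → 00000(✓)  00011(✓)  00101(✓)  00111(✓)  01011(✓)  01101(✓)  01111(✓)  10000(✓)  10100(✓)  10101(✓)  10111(✓)  11000(✓)
size-2^1 implicants → -0000  -0101(✓)  -0111(✓)  0-011(✓)  0-101(✓)  0-111(✓)  00-11(✓)  001-1(✓)  01-11(✓)  011-1(✓)  1-000  10-00  101-1(✓)  1010-
size-2^2 implicants → -01-1  0--11  0-1-1
Unchecked terms (primes): -0000, -01-1, 0--11, 0-1-1, 1-000, 10-00, 1010-
Minterm coverage:
  m0 ⊆ -0000 [E]
  m3 ⊆ 0--11 [E]
  m5 ⊆ -01-1,0-1-1
  m11 ⊆ 0--11 [E]
  m13 ⊆ 0-1-1 [E]
  m15 ⊆ 0--11,0-1-1
  m16 ⊆ -0000,1-000,10-00
  m20 ⊆ 10-00,1010-
  m21 ⊆ -01-1,1010-
  m23 ⊆ -01-1 [E]
  m24 ⊆ 1-000 [E]
E = {-0000, -01-1, 0--11, 0-1-1, 1-000}
Petrick residual → 10-00
Cover = b'c'd'e' + b'ce + a'de + a'ce + ac'd'e' + ab'd'e'  |cover|=6

6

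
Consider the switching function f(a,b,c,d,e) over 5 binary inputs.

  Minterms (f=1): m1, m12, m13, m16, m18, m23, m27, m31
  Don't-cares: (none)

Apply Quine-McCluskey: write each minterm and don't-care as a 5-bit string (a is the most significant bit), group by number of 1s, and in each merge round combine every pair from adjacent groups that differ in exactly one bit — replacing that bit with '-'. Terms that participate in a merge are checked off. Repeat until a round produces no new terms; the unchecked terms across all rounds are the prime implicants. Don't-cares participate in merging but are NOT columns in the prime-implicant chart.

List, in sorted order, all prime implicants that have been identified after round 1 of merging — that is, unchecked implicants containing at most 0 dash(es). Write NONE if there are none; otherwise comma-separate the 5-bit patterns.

00001

[col 0] 00001, 01100*, 01101*, 10000*, 10010*, 10111*, 11011*, 11111*
[col 1] 0110-, 1-111, 100-0, 11-11
Prime implicants: 00001, 0110-, 1-111, 100-0, 11-11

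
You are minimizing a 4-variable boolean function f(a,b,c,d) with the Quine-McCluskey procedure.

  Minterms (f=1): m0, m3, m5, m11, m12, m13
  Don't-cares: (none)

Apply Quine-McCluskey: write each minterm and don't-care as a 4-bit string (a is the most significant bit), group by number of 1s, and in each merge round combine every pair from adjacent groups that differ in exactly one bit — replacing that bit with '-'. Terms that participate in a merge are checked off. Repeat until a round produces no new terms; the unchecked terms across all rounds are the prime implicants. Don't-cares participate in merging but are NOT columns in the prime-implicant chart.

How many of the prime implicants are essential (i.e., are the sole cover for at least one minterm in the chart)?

Round 0: 0000 0011✓ 0101✓ 1011✓ 1100✓ 1101✓
Round 1: -011 -101 110-
PIs = {-011, -101, 0000, 110-}
Coverage chart:
  m0: 0000 ←essential
  m3: -011 ←essential
  m5: -101 ←essential
  m11: -011 ←essential
  m12: 110- ←essential
  m13: -101,110-
Essential: -011, -101, 0000, 110-

4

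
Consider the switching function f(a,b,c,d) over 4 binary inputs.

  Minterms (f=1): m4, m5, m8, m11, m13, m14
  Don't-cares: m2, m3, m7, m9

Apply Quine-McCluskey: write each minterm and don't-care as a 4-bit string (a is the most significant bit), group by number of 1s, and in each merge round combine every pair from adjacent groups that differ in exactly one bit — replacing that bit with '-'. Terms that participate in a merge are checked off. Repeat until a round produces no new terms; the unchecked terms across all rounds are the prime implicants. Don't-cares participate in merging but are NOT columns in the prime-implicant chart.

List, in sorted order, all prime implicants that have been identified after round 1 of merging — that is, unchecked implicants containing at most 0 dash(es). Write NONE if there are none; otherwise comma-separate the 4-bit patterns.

1110

Round 0: 0010✓ 0011✓ 0100✓ 0101✓ 0111✓ 1000✓ 1001✓ 1011✓ 1101✓ 1110
Round 1: -011 -101 0-11 001- 01-1 010- 1-01 10-1 100-
PIs = {-011, -101, 0-11, 001-, 01-1, 010-, 1-01, 10-1, 100-, 1110}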